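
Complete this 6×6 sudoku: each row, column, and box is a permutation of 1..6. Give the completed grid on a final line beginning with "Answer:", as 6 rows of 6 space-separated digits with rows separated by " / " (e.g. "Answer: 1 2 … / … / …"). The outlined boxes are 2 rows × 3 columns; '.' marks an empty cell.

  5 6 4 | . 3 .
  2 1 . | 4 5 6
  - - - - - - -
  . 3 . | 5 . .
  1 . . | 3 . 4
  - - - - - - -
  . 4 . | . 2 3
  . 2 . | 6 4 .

Step 1. [r5c3∈{1,5,6}] across row 5, 5 lands solely at r5c3. So r5c3=5.
Step 2. [r3c6∈{1,2}] in box 4, 2 fits only at r3c6 ⇒ r3c6=2.
Step 3. [r3c3∈{6}] only 6 remains possible at r3c3, so r3c3=6.
Step 4. [r5c4∈{1}] r5c4 has the single candidate 1 ⇒ r5c4=1.
Step 5. [r2c3∈{3}] nothing but 3 survives at r2c3 ⇒ r2c3=3.
Step 6. [r6c6∈{5}] r6c6 has the single candidate 5. So r6c6=5.
Step 7. [r1c6∈{1}] nothing but 1 survives at r1c6. So r1c6=1.
Step 8. [r6c3∈{1}] r6c3 has the single candidate 1, so r6c3=1.
Step 9. [r4c5∈{6}] r4c5 has the single candidate 6 ⇒ r4c5=6.
Step 10. [r4c3∈{2}] only 2 remains possible at r4c3. So r4c3=2.
Step 11. [r3c5∈{1}] only 1 remains possible at r3c5, so r3c5=1.
Step 12. [r1c4∈{2}] only 2 remains possible at r1c4. So r1c4=2.
Step 13. [r4c2∈{5}] nothing but 5 survives at r4c2 ⇒ r4c2=5.
Step 14. [r5c1∈{6}] nothing but 6 survives at r5c1. So r5c1=6.
Step 15. [r3c1∈{4}] r3c1 has the single candidate 4 ⇒ r3c1=4.
Step 16. [r6c1∈{3}] r6c1 is down to just 3 ⇒ r6c1=3.

Answer: 5 6 4 2 3 1 / 2 1 3 4 5 6 / 4 3 6 5 1 2 / 1 5 2 3 6 4 / 6 4 5 1 2 3 / 3 2 1 6 4 5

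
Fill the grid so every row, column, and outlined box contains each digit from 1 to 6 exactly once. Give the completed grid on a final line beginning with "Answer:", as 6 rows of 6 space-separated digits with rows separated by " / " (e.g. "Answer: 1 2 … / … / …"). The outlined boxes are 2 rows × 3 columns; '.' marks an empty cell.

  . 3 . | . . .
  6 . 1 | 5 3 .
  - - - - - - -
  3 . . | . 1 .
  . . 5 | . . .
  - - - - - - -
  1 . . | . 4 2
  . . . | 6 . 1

Step 1. [r2c2∈{2,4}] across row 2, 2 lands solely at r2c2, so r2c2=2.
Step 2. [r1c3∈{4}] nothing but 4 survives at r1c3 ⇒ r1c3=4.
Step 3. [r4c6∈{3,4,6}] 3 has one home in col 6: r4c6. So r4c6=3.
Step 4. [r5c2∈{5,6}] r5c2 is the only open cell in row 5 admitting 5 ⇒ r5c2=5.
Step 5. [r6c2∈{4}] r6c2 is down to just 4 ⇒ r6c2=4.
Step 6. [r3c2∈{6}] only 6 remains possible at r3c2 ⇒ r3c2=6.
Step 7. [r3c3∈{2}] r3c3 is down to just 2, so r3c3=2.
Step 8. [r4c5∈{2,6}] row 4 places 6 nowhere but r4c5 ⇒ r4c5=6.
Step 9. [r3c4∈{4}] r3c4 has the single candidate 4, so r3c4=4.
Step 10. [r1c5∈{2}] r1c5 has the single candidate 2 ⇒ r1c5=2.
Step 11. [r5c3∈{3,6}] r5c3 is the only open cell in row 5 admitting 6 ⇒ r5c3=6.
Step 12. [r1c6∈{6}] only 6 remains possible at r1c6 ⇒ r1c6=6.
Step 13. [r5c4∈{3}] r5c4 is down to just 3 ⇒ r5c4=3.
Step 14. [r1c1∈{5}] r1c1's peers cover all but 5. So r1c1=5.
Step 15. [r6c3∈{3}] r6c3's peers cover all but 3, so r6c3=3.
Step 16. [r4c4∈{2}] only 2 remains possible at r4c4. So r4c4=2.
Step 17. [r6c5∈{5}] nothing but 5 survives at r6c5. So r6c5=5.
Step 18. [r4c2∈{1}] r4c2 has the single candidate 1 ⇒ r4c2=1.
Step 19. [r3c6∈{5}] r3c6's peers cover all but 5. So r3c6=5.
Step 20. [r6c1∈{2}] nothing but 2 survives at r6c1. So r6c1=2.
Step 21. [r1c4∈{1}] r1c4's peers cover all but 1. So r1c4=1.
Step 22. [r4c1∈{4}] r4c1 is down to just 4 ⇒ r4c1=4.
Step 23. [r2c6∈{4}] nothing but 4 survives at r2c6 ⇒ r2c6=4.

Answer: 5 3 4 1 2 6 / 6 2 1 5 3 4 / 3 6 2 4 1 5 / 4 1 5 2 6 3 / 1 5 6 3 4 2 / 2 4 3 6 5 1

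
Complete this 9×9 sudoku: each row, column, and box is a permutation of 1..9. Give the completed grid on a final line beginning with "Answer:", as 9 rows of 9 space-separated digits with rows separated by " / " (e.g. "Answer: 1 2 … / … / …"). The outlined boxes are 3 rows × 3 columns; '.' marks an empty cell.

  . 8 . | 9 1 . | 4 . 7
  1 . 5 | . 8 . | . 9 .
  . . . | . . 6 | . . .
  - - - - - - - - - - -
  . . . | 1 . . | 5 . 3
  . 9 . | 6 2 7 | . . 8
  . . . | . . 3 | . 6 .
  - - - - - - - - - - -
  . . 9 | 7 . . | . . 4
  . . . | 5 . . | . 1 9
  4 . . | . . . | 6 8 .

Step 1. [r2c2∈{2,3,4,6,7}] row 2 places 7 nowhere but r2c2, so r2c2=7.
Step 2. [r9c3∈{1,2,3,7}] 7 has one home in row 9: r9c3, so r9c3=7.
Step 3. [r6c5∈{4,5,9}] r6c5 is the only open cell in box 5 admitting 5 ⇒ r6c5=5.
Step 4. [r4c8∈{2,4,7}] in col 8, 7 fits only at r4c8 ⇒ r4c8=7.
Step 5. [r6c4∈{4,8}] r6c4 is the only open cell in col 4 admitting 8, so r6c4=8.
Step 6. [r5c7∈{1}] only 1 remains possible at r5c7, so r5c7=1.
Step 7. [r6c9∈{2}] r6c9 is down to just 2. So r6c9=2.
Step 8. [r9c9∈{5}] nothing but 5 survives at r9c9 ⇒ r9c9=5.
Step 9. [r7c2∈{1,2,3,5,6}] in col 2, 5 fits only at r7c2, so r7c2=5.
Step 10. [r9c2∈{1,2,3}] 1 has one home in box 7: r9c2. So r9c2=1.
Step 11. [r6c2∈{4}] nothing but 4 survives at r6c2 ⇒ r6c2=4.
Step 12. [r3c3∈{2,3,4}] across col 3, 4 lands solely at r3c3, so r3c3=4.
Step 13. [r2c4∈{2,3,4}] in col 4, 4 fits only at r2c4 ⇒ r2c4=4.
Step 14. [r2c6∈{2}] nothing but 2 survives at r2c6 ⇒ r2c6=2.
Step 15. [r3c4∈{3}] r3c4 has the single candidate 3 ⇒ r3c4=3.
Step 16. [r8c2∈{2,3,6}] col 2 places 3 nowhere but r8c2 ⇒ r8c2=3.
Step 17. [r3c2∈{2}] r3c2's peers cover all but 2. So r3c2=2.
Step 18. [r1c8∈{2,3,5}] row 1 places 2 nowhere but r1c8 ⇒ r1c8=2.
Step 19. [r9c5∈{3,9}] row 9 places 3 nowhere but r9c5 ⇒ r9c5=3.
Step 20. [r4c2∈{6}] only 6 remains possible at r4c2 ⇒ r4c2=6.
Step 21. [r4c5∈{4,9}] r4c5 is the only open cell in col 5 admitting 9. So r4c5=9.
Step 22. [r8c5∈{4,6}] col 5 places 4 nowhere but r8c5, so r8c5=4.
Step 23. [r8c6∈{8}] r8c6's peers cover all but 8. So r8c6=8.
Step 24. [r7c1∈{2,6,8}] r7c1 is the only open cell in row 7 admitting 8. So r7c1=8.
Step 25. [r4c1∈{2}] r4c1 has the single candidate 2. So r4c1=2.
Step 26. [r7c7∈{2,3}] in row 7, 2 fits only at r7c7. So r7c7=2.
Step 27. [r5c3∈{3}] nothing but 3 survives at r5c3 ⇒ r5c3=3.
Step 28. [r8c1∈{6}] nothing but 6 survives at r8c1. So r8c1=6.
Step 29. [r7c5∈{6}] r7c5's peers cover all but 6 ⇒ r7c5=6.
Step 30. [r1c6∈{5}] only 5 remains possible at r1c6, so r1c6=5.
Step 31. [r9c6∈{9}] r9c6 is down to just 9. So r9c6=9.
Step 32. [r3c9∈{1}] r3c9 is down to just 1. So r3c9=1.
Step 33. [r5c8∈{4}] only 4 remains possible at r5c8, so r5c8=4.
Step 34. [r9c4∈{2}] r9c4 has the single candidate 2 ⇒ r9c4=2.
Step 35. [r3c1∈{9}] only 9 remains possible at r3c1 ⇒ r3c1=9.
Step 36. [r7c6∈{1}] nothing but 1 survives at r7c6 ⇒ r7c6=1.
Step 37. [r1c1∈{3}] r1c1's peers cover all but 3. So r1c1=3.
Step 38. [r8c7∈{7}] only 7 remains possible at r8c7. So r8c7=7.
Step 39. [r3c5∈{7}] r3c5 has the single candidate 7, so r3c5=7.
Step 40. [r4c6∈{4}] only 4 remains possible at r4c6. So r4c6=4.
Step 41. [r3c7∈{8}] nothing but 8 survives at r3c7 ⇒ r3c7=8.
Step 42. [r8c3∈{2}] r8c3's peers cover all but 2, so r8c3=2.
Step 43. [r6c1∈{7}] r6c1 is down to just 7, so r6c1=7.
Step 44. [r2c7∈{3}] r2c7 has the single candidate 3. So r2c7=3.
Step 45. [r6c7∈{9}] nothing but 9 survives at r6c7, so r6c7=9.
Step 46. [r2c9∈{6}] r2c9 has the single candidate 6 ⇒ r2c9=6.
Step 47. [r7c8∈{3}] r7c8 has the single candidate 3. So r7c8=3.
Step 48. [r4c3∈{8}] r4c3 has the single candidate 8 ⇒ r4c3=8.
Step 49. [r1c3∈{6}] r1c3's peers cover all but 6 ⇒ r1c3=6.
Step 50. [r5c1∈{5}] r5c1 has the single candidate 5 ⇒ r5c1=5.
Step 51. [r6c3∈{1}] r6c3's peers cover all but 1 ⇒ r6c3=1.
Step 52. [r3c8∈{5}] r3c8 is down to just 5, so r3c8=5.

Answer: 3 8 6 9 1 5 4 2 7 / 1 7 5 4 8 2 3 9 6 / 9 2 4 3 7 6 8 5 1 / 2 6 8 1 9 4 5 7 3 / 5 9 3 6 2 7 1 4 8 / 7 4 1 8 5 3 9 6 2 / 8 5 9 7 6 1 2 3 4 / 6 3 2 5 4 8 7 1 9 / 4 1 7 2 3 9 6 8 5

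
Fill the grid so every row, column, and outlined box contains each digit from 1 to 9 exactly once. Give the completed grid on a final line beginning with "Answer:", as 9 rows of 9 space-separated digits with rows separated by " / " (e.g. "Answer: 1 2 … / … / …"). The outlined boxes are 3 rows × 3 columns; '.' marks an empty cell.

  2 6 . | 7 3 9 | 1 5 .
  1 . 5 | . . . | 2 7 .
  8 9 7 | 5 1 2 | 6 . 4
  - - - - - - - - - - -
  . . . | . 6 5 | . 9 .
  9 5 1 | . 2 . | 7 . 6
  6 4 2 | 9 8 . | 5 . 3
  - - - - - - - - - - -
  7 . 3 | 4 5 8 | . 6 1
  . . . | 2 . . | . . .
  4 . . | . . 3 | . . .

Step 1. [r5c8∈{4,8}] r5c8 is the only open cell in row 5 admitting 8. So r5c8=8.
Step 2. [r9c9∈{2,5,7,8,9}] in row 9, 5 fits only at r9c9, so r9c9=5.
Step 3. [r8c7∈{3,4,8,9}] in col 7, 3 fits only at r8c7. So r8c7=3.
Step 4. [r8c9∈{7,8,9}] across col 9, 7 lands solely at r8c9 ⇒ r8c9=7.
Step 5. [r4c4∈{1,3}] row 4 places 1 nowhere but r4c4, so r4c4=1.
Step 6. [r4c3∈{8}] r4c3 has the single candidate 8. So r4c3=8.
Step 7. [r9c2∈{1,2,8}] across row 9, 1 lands solely at r9c2, so r9c2=1.
Step 8. [r9c4∈{6}] r9c4's peers cover all but 6 ⇒ r9c4=6.
Step 9. [r9c3∈{9}] r9c3 has the single candidate 9. So r9c3=9.
Step 10. [r2c6∈{4,6}] in row 2, 6 fits only at r2c6, so r2c6=6.
Step 11. [r4c2∈{3,7}] r4c2 is the only open cell in row 4 admitting 7, so r4c2=7.
Step 12. [r2c4∈{8}] nothing but 8 survives at r2c4, so r2c4=8.
Step 13. [r9c5∈{7}] r9c5 has the single candidate 7 ⇒ r9c5=7.
Step 14. [r1c3∈{4}] nothing but 4 survives at r1c3. So r1c3=4.
Step 15. [r6c6∈{7}] r6c6's peers cover all but 7, so r6c6=7.
Step 16. [r4c7∈{4}] only 4 remains possible at r4c7 ⇒ r4c7=4.
Step 17. [r8c3∈{6}] r8c3 has the single candidate 6. So r8c3=6.
Step 18. [r7c7∈{9}] only 9 remains possible at r7c7. So r7c7=9.
Step 19. [r4c9∈{2}] nothing but 2 survives at r4c9 ⇒ r4c9=2.
Step 20. [r6c8∈{1}] r6c8's peers cover all but 1. So r6c8=1.
Step 21. [r3c8∈{3}] r3c8's peers cover all but 3, so r3c8=3.
Step 22. [r2c9∈{9}] only 9 remains possible at r2c9 ⇒ r2c9=9.
Step 23. [r5c4∈{3}] r5c4 has the single candidate 3, so r5c4=3.
Step 24. [r8c8∈{4}] r8c8's peers cover all but 4 ⇒ r8c8=4.
Step 25. [r2c2∈{3}] r2c2's peers cover all but 3. So r2c2=3.
Step 26. [r8c1∈{5}] r8c1's peers cover all but 5. So r8c1=5.
Step 27. [r1c9∈{8}] only 8 remains possible at r1c9 ⇒ r1c9=8.
Step 28. [r8c6∈{1}] r8c6 is down to just 1, so r8c6=1.
Step 29. [r5c6∈{4}] nothing but 4 survives at r5c6, so r5c6=4.
Step 30. [r8c2∈{8}] only 8 remains possible at r8c2. So r8c2=8.
Step 31. [r2c5∈{4}] r2c5's peers cover all but 4 ⇒ r2c5=4.
Step 32. [r9c7∈{8}] only 8 remains possible at r9c7 ⇒ r9c7=8.
Step 33. [r9c8∈{2}] r9c8 has the single candidate 2, so r9c8=2.
Step 34. [r4c1∈{3}] nothing but 3 survives at r4c1, so r4c1=3.
Step 35. [r7c2∈{2}] nothing but 2 survives at r7c2, so r7c2=2.
Step 36. [r8c5∈{9}] r8c5 is down to just 9. So r8c5=9.

Answer: 2 6 4 7 3 9 1 5 8 / 1 3 5 8 4 6 2 7 9 / 8 9 7 5 1 2 6 3 4 / 3 7 8 1 6 5 4 9 2 / 9 5 1 3 2 4 7 8 6 / 6 4 2 9 8 7 5 1 3 / 7 2 3 4 5 8 9 6 1 / 5 8 6 2 9 1 3 4 7 / 4 1 9 6 7 3 8 2 5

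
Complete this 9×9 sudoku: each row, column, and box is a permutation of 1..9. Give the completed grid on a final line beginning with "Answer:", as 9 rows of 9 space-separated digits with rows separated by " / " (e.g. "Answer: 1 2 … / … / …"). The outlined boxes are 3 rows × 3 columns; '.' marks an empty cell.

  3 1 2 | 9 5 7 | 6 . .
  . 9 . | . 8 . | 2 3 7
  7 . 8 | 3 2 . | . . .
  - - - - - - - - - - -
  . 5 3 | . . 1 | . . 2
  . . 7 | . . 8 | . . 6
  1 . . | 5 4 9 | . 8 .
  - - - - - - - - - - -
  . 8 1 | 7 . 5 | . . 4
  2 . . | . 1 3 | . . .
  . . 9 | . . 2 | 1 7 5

Step 1. [r7c1∈{6}] r7c1 has the single candidate 6 ⇒ r7c1=6.
Step 2. [r9c1∈{4}] r9c1 is down to just 4. So r9c1=4.
Step 3. [r2c3∈{4,5,6}] in col 3, 4 fits only at r2c3, so r2c3=4.
Step 4. [r5c8∈{1,4,5,9}] in row 5, 1 fits only at r5c8. So r5c8=1.
Step 5. [r4c4∈{6}] r4c4 is down to just 6, so r4c4=6.
Step 6. [r5c7∈{3,4,5,9}] 5 has one home in row 5: r5c7 ⇒ r5c7=5.
Step 7. [r8c7∈{8,9}] r8c7 is the only open cell in col 7 admitting 8. So r8c7=8.
Step 8. [r8c9∈{9}] nothing but 9 survives at r8c9 ⇒ r8c9=9.
Step 9. [r1c8∈{4}] only 4 remains possible at r1c8, so r1c8=4.
Step 10. [r4c8∈{9}] r4c8's peers cover all but 9. So r4c8=9.
Step 11. [r6c2∈{2,6}] 2 has one home in row 6: r6c2, so r6c2=2.
Step 12. [r6c7∈{3,7}] across row 6, 7 lands solely at r6c7, so r6c7=7.
Step 13. [r3c2∈{6}] r3c2 has the single candidate 6, so r3c2=6.
Step 14. [r3c8∈{5}] r3c8 is down to just 5, so r3c8=5.
Step 15. [r7c7∈{3}] r7c7 has the single candidate 3. So r7c7=3.
Step 16. [r3c7∈{9}] r3c7's peers cover all but 9, so r3c7=9.
Step 17. [r8c3∈{5}] only 5 remains possible at r8c3 ⇒ r8c3=5.
Step 18. [r7c8∈{2}] only 2 remains possible at r7c8 ⇒ r7c8=2.
Step 19. [r4c7∈{4}] only 4 remains possible at r4c7, so r4c7=4.
Step 20. [r8c4∈{4}] nothing but 4 survives at r8c4, so r8c4=4.
Step 21. [r2c1∈{5}] r2c1 is down to just 5 ⇒ r2c1=5.
Step 22. [r6c9∈{3}] nothing but 3 survives at r6c9 ⇒ r6c9=3.
Step 23. [r8c8∈{6}] nothing but 6 survives at r8c8, so r8c8=6.
Step 24. [r4c1∈{8}] only 8 remains possible at r4c1. So r4c1=8.
Step 25. [r5c2∈{4}] r5c2 has the single candidate 4 ⇒ r5c2=4.
Step 26. [r3c9∈{1}] r3c9 has the single candidate 1, so r3c9=1.
Step 27. [r2c6∈{6}] r2c6 is down to just 6, so r2c6=6.
Step 28. [r5c1∈{9}] only 9 remains possible at r5c1, so r5c1=9.
Step 29. [r2c4∈{1}] r2c4's peers cover all but 1 ⇒ r2c4=1.
Step 30. [r6c3∈{6}] only 6 remains possible at r6c3, so r6c3=6.
Step 31. [r8c2∈{7}] r8c2 has the single candidate 7 ⇒ r8c2=7.
Step 32. [r3c6∈{4}] r3c6 is down to just 4, so r3c6=4.
Step 33. [r5c5∈{3}] r5c5's peers cover all but 3, so r5c5=3.
Step 34. [r5c4∈{2}] nothing but 2 survives at r5c4. So r5c4=2.
Step 35. [r9c4∈{8}] r9c4 is down to just 8, so r9c4=8.
Step 36. [r4c5∈{7}] nothing but 7 survives at r4c5 ⇒ r4c5=7.
Step 37. [r9c5∈{6}] r9c5 is down to just 6 ⇒ r9c5=6.
Step 38. [r9c2∈{3}] nothing but 3 survives at r9c2, so r9c2=3.
Step 39. [r7c5∈{9}] r7c5 has the single candidate 9, so r7c5=9.
Step 40. [r1c9∈{8}] r1c9 is down to just 8. So r1c9=8.

Answer: 3 1 2 9 5 7 6 4 8 / 5 9 4 1 8 6 2 3 7 / 7 6 8 3 2 4 9 5 1 / 8 5 3 6 7 1 4 9 2 / 9 4 7 2 3 8 5 1 6 / 1 2 6 5 4 9 7 8 3 / 6 8 1 7 9 5 3 2 4 / 2 7 5 4 1 3 8 6 9 / 4 3 9 8 6 2 1 7 5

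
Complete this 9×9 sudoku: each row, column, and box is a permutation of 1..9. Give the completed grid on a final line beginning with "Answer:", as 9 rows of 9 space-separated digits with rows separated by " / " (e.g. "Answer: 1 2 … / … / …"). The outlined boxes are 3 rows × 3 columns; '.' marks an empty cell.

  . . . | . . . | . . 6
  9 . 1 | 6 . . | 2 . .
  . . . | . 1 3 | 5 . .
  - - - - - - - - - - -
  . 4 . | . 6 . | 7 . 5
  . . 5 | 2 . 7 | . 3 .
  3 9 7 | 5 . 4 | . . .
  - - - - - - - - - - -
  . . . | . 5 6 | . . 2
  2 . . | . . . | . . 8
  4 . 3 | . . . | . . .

Step 1. [r6c5∈{8}] r6c5 has the single candidate 8 ⇒ r6c5=8.
Step 2. [r5c5∈{9}] r5c5 has the single candidate 9, so r5c5=9.
Step 3. [r4c8∈{1,2,8,9}] 9 has one home in row 4: r4c8, so r4c8=9.
Step 4. [r5c7∈{1,4,6,8}] box 6 places 8 nowhere but r5c7, so r5c7=8.
Step 5. [r8c5∈{3,4,7}] 3 has one home in col 5: r8c5 ⇒ r8c5=3.
Step 6. [r1c1∈{5,7,8}] across col 1, 5 lands solely at r1c1 ⇒ r1c1=5.
Step 7. [r6c9∈{1}] nothing but 1 survives at r6c9 ⇒ r6c9=1.
Step 8. [r2c9∈{3,4,7}] across col 9, 3 lands solely at r2c9 ⇒ r2c9=3.
Step 9. [r4c6∈{1}] nothing but 1 survives at r4c6. So r4c6=1.
Step 10. [r8c6∈{9}] nothing but 9 survives at r8c6 ⇒ r8c6=9.
Step 11. [r8c3∈{6}] nothing but 6 survives at r8c3, so r8c3=6.
Step 12. [r1c2∈{2,3,7,8}] 3 has one home in row 1: r1c2 ⇒ r1c2=3.
Step 13. [r3c2∈{2,6,7,8}] across col 2, 2 lands solely at r3c2 ⇒ r3c2=2.
Step 14. [r7c7∈{1,3,4,9}] row 7 places 3 nowhere but r7c7, so r7c7=3.
Step 15. [r4c1∈{8}] r4c1's peers cover all but 8. So r4c1=8.
Step 16. [r3c1∈{6,7}] across row 3, 6 lands solely at r3c1, so r3c1=6.
Step 17. [r2c2∈{7,8}] in box 1, 7 fits only at r2c2, so r2c2=7.
Step 18. [r2c5∈{4}] r2c5's peers cover all but 4, so r2c5=4.
Step 19. [r7c1∈{1,7}] r7c1 is the only open cell in col 1 admitting 7 ⇒ r7c1=7.
Step 20. [r2c8∈{8}] r2c8 has the single candidate 8 ⇒ r2c8=8.
Step 21. [r6c7∈{6}] r6c7 is down to just 6 ⇒ r6c7=6.
Step 22. [r9c8∈{1,5,6,7}] 6 has one home in row 9: r9c8, so r9c8=6.
Step 23. [r8c8∈{1,4,5,7}] col 8 places 5 nowhere but r8c8 ⇒ r8c8=5.
Step 24. [r8c4∈{1,4,7}] r8c4 is the only open cell in row 8 admitting 7. So r8c4=7.
Step 25. [r8c2∈{1}] only 1 remains possible at r8c2 ⇒ r8c2=1.
Step 26. [r7c2∈{8}] nothing but 8 survives at r7c2, so r7c2=8.
Step 27. [r8c7∈{4}] only 4 remains possible at r8c7 ⇒ r8c7=4.
Step 28. [r7c8∈{1}] r7c8 has the single candidate 1 ⇒ r7c8=1.
Step 29. [r1c5∈{2,7}] col 5 places 7 nowhere but r1c5 ⇒ r1c5=7.
Step 30. [r1c8∈{4}] nothing but 4 survives at r1c8 ⇒ r1c8=4.
Step 31. [r1c3∈{8}] nothing but 8 survives at r1c3, so r1c3=8.
Step 32. [r9c7∈{9}] nothing but 9 survives at r9c7. So r9c7=9.
Step 33. [r9c6∈{2,8}] r9c6 is the only open cell in col 6 admitting 8 ⇒ r9c6=8.
Step 34. [r3c9∈{7,9}] col 9 places 9 nowhere but r3c9, so r3c9=9.
Step 35. [r7c4∈{4}] nothing but 4 survives at r7c4. So r7c4=4.
Step 36. [r5c9∈{4}] r5c9 is down to just 4, so r5c9=4.
Step 37. [r9c9∈{7}] only 7 remains possible at r9c9 ⇒ r9c9=7.
Step 38. [r2c6∈{5}] nothing but 5 survives at r2c6 ⇒ r2c6=5.
Step 39. [r7c3∈{9}] r7c3 has the single candidate 9. So r7c3=9.
Step 40. [r4c4∈{3}] r4c4's peers cover all but 3 ⇒ r4c4=3.
Step 41. [r5c2∈{6}] nothing but 6 survives at r5c2 ⇒ r5c2=6.
Step 42. [r1c6∈{2}] only 2 remains possible at r1c6. So r1c6=2.
Step 43. [r1c4∈{9}] nothing but 9 survives at r1c4. So r1c4=9.
Step 44. [r4c3∈{2}] r4c3's peers cover all but 2. So r4c3=2.
Step 45. [r9c2∈{5}] r9c2 is down to just 5. So r9c2=5.
Step 46. [r3c4∈{8}] only 8 remains possible at r3c4 ⇒ r3c4=8.
Step 47. [r3c3∈{4}] r3c3 has the single candidate 4, so r3c3=4.
Step 48. [r9c5∈{2}] r9c5 has the single candidate 2. So r9c5=2.
Step 49. [r9c4∈{1}] r9c4 has the single candidate 1. So r9c4=1.
Step 50. [r5c1∈{1}] nothing but 1 survives at r5c1. So r5c1=1.
Step 51. [r1c7∈{1}] nothing but 1 survives at r1c7, so r1c7=1.
Step 52. [r3c8∈{7}] only 7 remains possible at r3c8. So r3c8=7.
Step 53. [r6c8∈{2}] r6c8's peers cover all but 2, so r6c8=2.

Answer: 5 3 8 9 7 2 1 4 6 / 9 7 1 6 4 5 2 8 3 / 6 2 4 8 1 3 5 7 9 / 8 4 2 3 6 1 7 9 5 / 1 6 5 2 9 7 8 3 4 / 3 9 7 5 8 4 6 2 1 / 7 8 9 4 5 6 3 1 2 / 2 1 6 7 3 9 4 5 8 / 4 5 3 1 2 8 9 6 7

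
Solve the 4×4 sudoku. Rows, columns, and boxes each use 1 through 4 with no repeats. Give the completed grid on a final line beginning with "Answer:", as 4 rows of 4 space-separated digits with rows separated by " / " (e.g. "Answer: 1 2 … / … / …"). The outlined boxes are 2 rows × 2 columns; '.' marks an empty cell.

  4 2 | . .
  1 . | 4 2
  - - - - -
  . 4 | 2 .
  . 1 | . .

Step 1. [r4c3∈{3}] r4c3's peers cover all but 3. So r4c3=3.
Step 2. [r3c4∈{1}] r3c4 is down to just 1 ⇒ r3c4=1.
Step 3. [r4c1∈{2}] only 2 remains possible at r4c1. So r4c1=2.
Step 4. [r1c4∈{3}] r1c4's peers cover all but 3, so r1c4=3.
Step 5. [r1c3∈{1}] r1c3 is down to just 1, so r1c3=1.
Step 6. [r2c2∈{3}] nothing but 3 survives at r2c2. So r2c2=3.
Step 7. [r3c1∈{3}] r3c1 is down to just 3 ⇒ r3c1=3.
Step 8. [r4c4∈{4}] only 4 remains possible at r4c4 ⇒ r4c4=4.

Answer: 4 2 1 3 / 1 3 4 2 / 3 4 2 1 / 2 1 3 4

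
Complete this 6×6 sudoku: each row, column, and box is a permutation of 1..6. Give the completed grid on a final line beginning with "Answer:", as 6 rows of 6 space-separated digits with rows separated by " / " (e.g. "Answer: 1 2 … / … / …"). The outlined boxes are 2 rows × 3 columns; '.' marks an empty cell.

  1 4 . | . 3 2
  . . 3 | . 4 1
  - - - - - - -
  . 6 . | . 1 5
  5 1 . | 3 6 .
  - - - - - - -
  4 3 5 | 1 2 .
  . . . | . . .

Step 1. [r4c3∈{2,4}] in row 4, 2 fits only at r4c3. So r4c3=2.
Step 2. [r1c4∈{5,6}] row 1 places 5 nowhere but r1c4, so r1c4=5.
Step 3. [r6c2∈{2}] r6c2's peers cover all but 2, so r6c2=2.
Step 4. [r6c1∈{6}] r6c1's peers cover all but 6, so r6c1=6.
Step 5. [r4c6∈{4}] only 4 remains possible at r4c6. So r4c6=4.
Step 6. [r2c1∈{2}] nothing but 2 survives at r2c1 ⇒ r2c1=2.
Step 7. [r6c6∈{3}] r6c6 has the single candidate 3 ⇒ r6c6=3.
Step 8. [r5c6∈{6}] r5c6's peers cover all but 6 ⇒ r5c6=6.
Step 9. [r2c4∈{6}] r2c4's peers cover all but 6, so r2c4=6.
Step 10. [r1c3∈{6}] r1c3 has the single candidate 6. So r1c3=6.
Step 11. [r3c1∈{3}] only 3 remains possible at r3c1. So r3c1=3.
Step 12. [r3c3∈{4}] r3c3's peers cover all but 4, so r3c3=4.
Step 13. [r6c5∈{5}] r6c5's peers cover all but 5. So r6c5=5.
Step 14. [r2c2∈{5}] r2c2 is down to just 5 ⇒ r2c2=5.
Step 15. [r3c4∈{2}] only 2 remains possible at r3c4. So r3c4=2.
Step 16. [r6c3∈{1}] only 1 remains possible at r6c3, so r6c3=1.
Step 17. [r6c4∈{4}] only 4 remains possible at r6c4 ⇒ r6c4=4.

Answer: 1 4 6 5 3 2 / 2 5 3 6 4 1 / 3 6 4 2 1 5 / 5 1 2 3 6 4 / 4 3 5 1 2 6 / 6 2 1 4 5 3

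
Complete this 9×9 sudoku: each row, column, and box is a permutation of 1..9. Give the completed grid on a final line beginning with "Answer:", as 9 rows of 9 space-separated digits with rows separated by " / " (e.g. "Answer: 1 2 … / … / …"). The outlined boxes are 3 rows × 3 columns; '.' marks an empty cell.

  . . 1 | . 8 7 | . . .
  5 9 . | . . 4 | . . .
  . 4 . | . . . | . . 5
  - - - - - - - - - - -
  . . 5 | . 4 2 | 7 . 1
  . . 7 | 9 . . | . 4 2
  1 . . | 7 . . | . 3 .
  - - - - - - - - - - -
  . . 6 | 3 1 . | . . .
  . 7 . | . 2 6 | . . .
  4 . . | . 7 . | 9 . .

Step 1. [r9c2∈{1,2,3,5,8}] col 2 places 1 nowhere but r9c2 ⇒ r9c2=1.
Step 2. [r7c2∈{2,5,8}] 5 has one home in col 2: r7c2 ⇒ r7c2=5.
Step 3. [r3c1∈{2,3,6,7,8}] r3c1 is the only open cell in col 1 admitting 7 ⇒ r3c1=7.
Step 4. [r8c4∈{4,5,8}] col 4 places 4 nowhere but r8c4. So r8c4=4.
Step 5. [r5c6∈{1,3,5,8}] in row 5, 1 fits only at r5c6 ⇒ r5c6=1.
Step 6. [r5c5∈{3,5,6}] across box 5, 3 lands solely at r5c5 ⇒ r5c5=3.
Step 7. [r2c5∈{6}] only 6 remains possible at r2c5, so r2c5=6.
Step 8. [r5c7∈{5,6,8}] row 5 places 5 nowhere but r5c7. So r5c7=5.
Step 9. [r4c4∈{6,8}] r4c4 is the only open cell in col 4 admitting 6, so r4c4=6.
Step 10. [r6c6∈{5,8}] box 5 places 8 nowhere but r6c6. So r6c6=8.
Step 11. [r4c8∈{8,9}] in box 6, 8 fits only at r4c8 ⇒ r4c8=8.
Step 12. [r4c1∈{3,9}] across row 4, 9 lands solely at r4c1. So r4c1=9.
Step 13. [r6c7∈{6}] only 6 remains possible at r6c7, so r6c7=6.
Step 14. [r3c8∈{1,2,6,9}] in row 3, 6 fits only at r3c8. So r3c8=6.
Step 15. [r3c6∈{3,9}] across col 6, 3 lands solely at r3c6. So r3c6=3.
Step 16. [r9c4∈{5,8}] across col 4, 8 lands solely at r9c4, so r9c4=8.
Step 17. [r8c8∈{1,5}] r8c8 is the only open cell in row 8 admitting 5, so r8c8=5.
Step 18. [r2c8∈{1,2,7}] col 8 places 1 nowhere but r2c8. So r2c8=1.
Step 19. [r9c8∈{2}] nothing but 2 survives at r9c8 ⇒ r9c8=2.
Step 20. [r9c3∈{3}] only 3 remains possible at r9c3, so r9c3=3.
Step 21. [r8c1∈{8}] only 8 remains possible at r8c1, so r8c1=8.
Step 22. [r1c1∈{2,3,6}] col 1 places 3 nowhere but r1c1. So r1c1=3.
Step 23. [r2c4∈{2}] only 2 remains possible at r2c4 ⇒ r2c4=2.
Step 24. [r2c3∈{8}] r2c3 is down to just 8 ⇒ r2c3=8.
Step 25. [r3c3∈{2}] nothing but 2 survives at r3c3, so r3c3=2.
Step 26. [r7c9∈{4,7,8}] col 9 places 8 nowhere but r7c9, so r7c9=8.
Step 27. [r8c9∈{3}] r8c9's peers cover all but 3, so r8c9=3.
Step 28. [r1c9∈{4,9}] in col 9, 4 fits only at r1c9, so r1c9=4.
Step 29. [r5c2∈{6,8}] row 5 places 8 nowhere but r5c2. So r5c2=8.
Step 30. [r7c1∈{2}] r7c1 is down to just 2, so r7c1=2.
Step 31. [r6c9∈{9}] only 9 remains possible at r6c9 ⇒ r6c9=9.
Step 32. [r5c1∈{6}] only 6 remains possible at r5c1. So r5c1=6.
Step 33. [r3c4∈{1}] nothing but 1 survives at r3c4 ⇒ r3c4=1.
Step 34. [r6c3∈{4}] r6c3 is down to just 4 ⇒ r6c3=4.
Step 35. [r7c7∈{4}] r7c7 has the single candidate 4 ⇒ r7c7=4.
Step 36. [r1c8∈{9}] r1c8's peers cover all but 9, so r1c8=9.
Step 37. [r2c9∈{7}] r2c9 has the single candidate 7. So r2c9=7.
Step 38. [r6c2∈{2}] r6c2's peers cover all but 2. So r6c2=2.
Step 39. [r4c2∈{3}] only 3 remains possible at r4c2, so r4c2=3.
Step 40. [r1c4∈{5}] nothing but 5 survives at r1c4. So r1c4=5.
Step 41. [r8c3∈{9}] nothing but 9 survives at r8c3, so r8c3=9.
Step 42. [r8c7∈{1}] r8c7's peers cover all but 1. So r8c7=1.
Step 43. [r1c2∈{6}] nothing but 6 survives at r1c2 ⇒ r1c2=6.
Step 44. [r7c6∈{9}] r7c6 is down to just 9, so r7c6=9.
Step 45. [r3c7∈{8}] r3c7 is down to just 8, so r3c7=8.
Step 46. [r2c7∈{3}] r2c7 has the single candidate 3 ⇒ r2c7=3.
Step 47. [r9c9∈{6}] r9c9 has the single candidate 6 ⇒ r9c9=6.
Step 48. [r1c7∈{2}] only 2 remains possible at r1c7. So r1c7=2.
Step 49. [r6c5∈{5}] only 5 remains possible at r6c5 ⇒ r6c5=5.
Step 50. [r7c8∈{7}] r7c8 has the single candidate 7, so r7c8=7.
Step 51. [r3c5∈{9}] r3c5 has the single candidate 9. So r3c5=9.
Step 52. [r9c6∈{5}] r9c6 has the single candidate 5, so r9c6=5.

Answer: 3 6 1 5 8 7 2 9 4 / 5 9 8 2 6 4 3 1 7 / 7 4 2 1 9 3 8 6 5 / 9 3 5 6 4 2 7 8 1 / 6 8 7 9 3 1 5 4 2 / 1 2 4 7 5 8 6 3 9 / 2 5 6 3 1 9 4 7 8 / 8 7 9 4 2 6 1 5 3 / 4 1 3 8 7 5 9 2 6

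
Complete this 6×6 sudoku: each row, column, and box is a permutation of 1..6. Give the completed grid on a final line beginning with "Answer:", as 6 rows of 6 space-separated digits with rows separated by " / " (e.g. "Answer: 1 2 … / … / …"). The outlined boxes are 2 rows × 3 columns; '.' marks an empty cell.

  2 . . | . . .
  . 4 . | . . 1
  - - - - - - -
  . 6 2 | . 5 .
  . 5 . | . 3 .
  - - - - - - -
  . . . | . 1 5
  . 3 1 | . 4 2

Step 1. [r6c4∈{6}] r6c4 has the single candidate 6, so r6c4=6.
Step 2. [r3c6∈{4}] r3c6 has the single candidate 4. So r3c6=4.
Step 3. [r1c6∈{3,6}] 3 has one home in col 6: r1c6. So r1c6=3.
Step 4. [r2c3∈{3,5,6}] col 3 places 3 nowhere but r2c3. So r2c3=3.
Step 5. [r1c3∈{5,6}] r1c3 is the only open cell in col 3 admitting 5 ⇒ r1c3=5.
Step 6. [r4c4∈{1,2}] 2 has one home in row 4: r4c4, so r4c4=2.
Step 7. [r4c3∈{4}] r4c3 is down to just 4 ⇒ r4c3=4.
Step 8. [r2c1∈{6}] only 6 remains possible at r2c1, so r2c1=6.
Step 9. [r3c4∈{1}] only 1 remains possible at r3c4. So r3c4=1.
Step 10. [r1c4∈{4}] only 4 remains possible at r1c4 ⇒ r1c4=4.
Step 11. [r1c5∈{6}] r1c5 is down to just 6, so r1c5=6.
Step 12. [r5c3∈{6}] r5c3 is down to just 6 ⇒ r5c3=6.
Step 13. [r3c1∈{3}] nothing but 3 survives at r3c1 ⇒ r3c1=3.
Step 14. [r4c1∈{1}] r4c1 has the single candidate 1 ⇒ r4c1=1.
Step 15. [r2c4∈{5}] only 5 remains possible at r2c4, so r2c4=5.
Step 16. [r4c6∈{6}] only 6 remains possible at r4c6, so r4c6=6.
Step 17. [r1c2∈{1}] only 1 remains possible at r1c2. So r1c2=1.
Step 18. [r6c1∈{5}] only 5 remains possible at r6c1. So r6c1=5.
Step 19. [r2c5∈{2}] nothing but 2 survives at r2c5. So r2c5=2.
Step 20. [r5c4∈{3}] only 3 remains possible at r5c4, so r5c4=3.
Step 21. [r5c2∈{2}] only 2 remains possible at r5c2. So r5c2=2.
Step 22. [r5c1∈{4}] only 4 remains possible at r5c1 ⇒ r5c1=4.

Answer: 2 1 5 4 6 3 / 6 4 3 5 2 1 / 3 6 2 1 5 4 / 1 5 4 2 3 6 / 4 2 6 3 1 5 / 5 3 1 6 4 2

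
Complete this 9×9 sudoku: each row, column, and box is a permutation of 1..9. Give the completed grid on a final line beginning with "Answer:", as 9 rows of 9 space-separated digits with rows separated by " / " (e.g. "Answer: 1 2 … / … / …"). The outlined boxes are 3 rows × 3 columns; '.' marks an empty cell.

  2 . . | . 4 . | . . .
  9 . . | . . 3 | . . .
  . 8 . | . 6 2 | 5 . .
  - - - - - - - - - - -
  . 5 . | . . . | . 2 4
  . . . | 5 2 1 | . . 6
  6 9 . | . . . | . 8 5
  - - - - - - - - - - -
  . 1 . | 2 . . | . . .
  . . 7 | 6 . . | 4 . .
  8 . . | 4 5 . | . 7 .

Step 1. [r9c6∈{9}] nothing but 9 survives at r9c6, so r9c6=9.
Step 2. [r7c3∈{3,4,5,6,9}] in col 3, 9 fits only at r7c3. So r7c3=9.
Step 3. [r8c6∈{8}] r8c6 is down to just 8. So r8c6=8.
Step 4. [r4c5∈{3,7,8,9}] r4c5 is the only open cell in col 5 admitting 9. So r4c5=9.
Step 5. [r2c5∈{1,7,8}] across col 5, 8 lands solely at r2c5. So r2c5=8.
Step 6. [r6c3∈{1,2,3,4}] in row 6, 2 fits only at r6c3, so r6c3=2.
Step 7. [r6c7∈{1,3,7}] r6c7 is the only open cell in row 6 admitting 1 ⇒ r6c7=1.
Step 8. [r9c9∈{1,2,3}] row 9 places 1 nowhere but r9c9 ⇒ r9c9=1.
Step 9. [r7c1∈{3,4,5}] r7c1 is the only open cell in row 7 admitting 4. So r7c1=4.
Step 10. [r2c3∈{1,4,5,6}] r2c3 is the only open cell in row 2 admitting 5 ⇒ r2c3=5.
Step 11. [r7c6∈{7}] only 7 remains possible at r7c6 ⇒ r7c6=7.
Step 12. [r7c5∈{3}] r7c5's peers cover all but 3, so r7c5=3.
Step 13. [r4c4∈{3,7,8}] 8 has one home in col 4: r4c4, so r4c4=8.
Step 14. [r7c8∈{5,6}] 5 has one home in row 7: r7c8. So r7c8=5.
Step 15. [r7c7∈{6,8}] in row 7, 6 fits only at r7c7. So r7c7=6.
Step 16. [r1c7∈{3,7,8,9}] across col 7, 8 lands solely at r1c7. So r1c7=8.
Step 17. [r5c7∈{3,7,9}] r5c7 is the only open cell in col 7 admitting 9. So r5c7=9.
Step 18. [r5c8∈{3}] r5c8's peers cover all but 3, so r5c8=3.
Step 19. [r9c7∈{2,3}] r9c7 is the only open cell in col 7 admitting 3. So r9c7=3.
Step 20. [r8c8∈{9}] r8c8 is down to just 9, so r8c8=9.
Step 21. [r5c1∈{7}] r5c1 has the single candidate 7 ⇒ r5c1=7.
Step 22. [r9c2∈{2,6}] r9c2 is the only open cell in row 9 admitting 2, so r9c2=2.
Step 23. [r2c7∈{2,7}] across col 7, 2 lands solely at r2c7 ⇒ r2c7=2.
Step 24. [r2c9∈{7}] nothing but 7 survives at r2c9. So r2c9=7.
Step 25. [r3c4∈{1,7,9}] row 3 places 7 nowhere but r3c4. So r3c4=7.
Step 26. [r3c9∈{3,9}] row 3 places 9 nowhere but r3c9 ⇒ r3c9=9.
Step 27. [r1c9∈{3}] r1c9 has the single candidate 3. So r1c9=3.
Step 28. [r2c4∈{1}] nothing but 1 survives at r2c4. So r2c4=1.
Step 29. [r5c2∈{4}] only 4 remains possible at r5c2. So r5c2=4.
Step 30. [r2c2∈{6}] r2c2 is down to just 6. So r2c2=6.
Step 31. [r1c3∈{1}] r1c3 has the single candidate 1, so r1c3=1.
Step 32. [r3c1∈{3}] nothing but 3 survives at r3c1. So r3c1=3.
Step 33. [r3c8∈{1,4}] across row 3, 1 lands solely at r3c8, so r3c8=1.
Step 34. [r1c2∈{7}] r1c2 has the single candidate 7. So r1c2=7.
Step 35. [r4c6∈{6}] r4c6 has the single candidate 6. So r4c6=6.
Step 36. [r1c4∈{9}] nothing but 9 survives at r1c4 ⇒ r1c4=9.
Step 37. [r3c3∈{4}] r3c3's peers cover all but 4, so r3c3=4.
Step 38. [r4c7∈{7}] r4c7's peers cover all but 7 ⇒ r4c7=7.
Step 39. [r8c9∈{2}] r8c9 has the single candidate 2, so r8c9=2.
Step 40. [r4c1∈{1}] r4c1 has the single candidate 1, so r4c1=1.
Step 41. [r8c1∈{5}] only 5 remains possible at r8c1 ⇒ r8c1=5.
Step 42. [r8c5∈{1}] r8c5 has the single candidate 1, so r8c5=1.
Step 43. [r6c6∈{4}] r6c6 has the single candidate 4. So r6c6=4.
Step 44. [r1c8∈{6}] r1c8 has the single candidate 6 ⇒ r1c8=6.
Step 45. [r4c3∈{3}] r4c3's peers cover all but 3. So r4c3=3.
Step 46. [r6c5∈{7}] r6c5 has the single candidate 7 ⇒ r6c5=7.
Step 47. [r2c8∈{4}] nothing but 4 survives at r2c8, so r2c8=4.
Step 48. [r1c6∈{5}] r1c6's peers cover all but 5, so r1c6=5.
Step 49. [r9c3∈{6}] r9c3 has the single candidate 6 ⇒ r9c3=6.
Step 50. [r6c4∈{3}] r6c4's peers cover all but 3. So r6c4=3.
Step 51. [r5c3∈{8}] only 8 remains possible at r5c3, so r5c3=8.
Step 52. [r7c9∈{8}] nothing but 8 survives at r7c9. So r7c9=8.
Step 53. [r8c2∈{3}] r8c2 is down to just 3, so r8c2=3.

Answer: 2 7 1 9 4 5 8 6 3 / 9 6 5 1 8 3 2 4 7 / 3 8 4 7 6 2 5 1 9 / 1 5 3 8 9 6 7 2 4 / 7 4 8 5 2 1 9 3 6 / 6 9 2 3 7 4 1 8 5 / 4 1 9 2 3 7 6 5 8 / 5 3 7 6 1 8 4 9 2 / 8 2 6 4 5 9 3 7 1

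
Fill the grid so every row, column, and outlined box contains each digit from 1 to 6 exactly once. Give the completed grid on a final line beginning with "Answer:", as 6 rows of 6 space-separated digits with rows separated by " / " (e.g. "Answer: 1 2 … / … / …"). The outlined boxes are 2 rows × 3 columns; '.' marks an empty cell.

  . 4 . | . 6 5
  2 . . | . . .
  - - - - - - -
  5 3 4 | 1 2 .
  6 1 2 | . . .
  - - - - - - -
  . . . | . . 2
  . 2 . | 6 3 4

Step 1. [r6c1∈{1}] r6c1 is down to just 1 ⇒ r6c1=1.
Step 2. [r1c1∈{3}] only 3 remains possible at r1c1. So r1c1=3.
Step 3. [r5c4∈{5}] nothing but 5 survives at r5c4 ⇒ r5c4=5.
Step 4. [r2c6∈{1,3}] 1 has one home in col 6: r2c6, so r2c6=1.
Step 5. [r2c4∈{3,4}] in row 2, 3 fits only at r2c4. So r2c4=3.
Step 6. [r5c2∈{6}] only 6 remains possible at r5c2 ⇒ r5c2=6.
Step 7. [r2c3∈{5,6}] 6 has one home in row 2: r2c3, so r2c3=6.
Step 8. [r2c5∈{4}] r2c5 is down to just 4. So r2c5=4.
Step 9. [r5c1∈{4}] only 4 remains possible at r5c1 ⇒ r5c1=4.
Step 10. [r2c2∈{5}] nothing but 5 survives at r2c2 ⇒ r2c2=5.
Step 11. [r3c6∈{6}] r3c6's peers cover all but 6 ⇒ r3c6=6.
Step 12. [r1c4∈{2}] nothing but 2 survives at r1c4, so r1c4=2.
Step 13. [r4c4∈{4}] nothing but 4 survives at r4c4. So r4c4=4.
Step 14. [r5c5∈{1}] only 1 remains possible at r5c5. So r5c5=1.
Step 15. [r4c6∈{3}] r4c6's peers cover all but 3 ⇒ r4c6=3.
Step 16. [r5c3∈{3}] r5c3 is down to just 3 ⇒ r5c3=3.
Step 17. [r6c3∈{5}] r6c3 has the single candidate 5 ⇒ r6c3=5.
Step 18. [r4c5∈{5}] only 5 remains possible at r4c5. So r4c5=5.
Step 19. [r1c3∈{1}] r1c3 has the single candidate 1, so r1c3=1.

Answer: 3 4 1 2 6 5 / 2 5 6 3 4 1 / 5 3 4 1 2 6 / 6 1 2 4 5 3 / 4 6 3 5 1 2 / 1 2 5 6 3 4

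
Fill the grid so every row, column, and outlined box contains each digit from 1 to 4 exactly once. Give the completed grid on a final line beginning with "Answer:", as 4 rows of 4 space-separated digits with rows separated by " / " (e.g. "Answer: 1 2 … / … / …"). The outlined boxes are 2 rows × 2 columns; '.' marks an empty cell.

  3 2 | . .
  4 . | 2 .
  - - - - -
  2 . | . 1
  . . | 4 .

Step 1. [r3c3∈{3}] r3c3 is down to just 3, so r3c3=3.
Step 2. [r2c2∈{1}] r2c2's peers cover all but 1, so r2c2=1.
Step 3. [r4c2∈{3}] r4c2 is down to just 3 ⇒ r4c2=3.
Step 4. [r2c4∈{3}] r2c4's peers cover all but 3, so r2c4=3.
Step 5. [r1c4∈{4}] nothing but 4 survives at r1c4. So r1c4=4.
Step 6. [r3c2∈{4}] r3c2's peers cover all but 4. So r3c2=4.
Step 7. [r1c3∈{1}] nothing but 1 survives at r1c3, so r1c3=1.
Step 8. [r4c4∈{2}] r4c4 has the single candidate 2. So r4c4=2.
Step 9. [r4c1∈{1}] only 1 remains possible at r4c1 ⇒ r4c1=1.

Answer: 3 2 1 4 / 4 1 2 3 / 2 4 3 1 / 1 3 4 2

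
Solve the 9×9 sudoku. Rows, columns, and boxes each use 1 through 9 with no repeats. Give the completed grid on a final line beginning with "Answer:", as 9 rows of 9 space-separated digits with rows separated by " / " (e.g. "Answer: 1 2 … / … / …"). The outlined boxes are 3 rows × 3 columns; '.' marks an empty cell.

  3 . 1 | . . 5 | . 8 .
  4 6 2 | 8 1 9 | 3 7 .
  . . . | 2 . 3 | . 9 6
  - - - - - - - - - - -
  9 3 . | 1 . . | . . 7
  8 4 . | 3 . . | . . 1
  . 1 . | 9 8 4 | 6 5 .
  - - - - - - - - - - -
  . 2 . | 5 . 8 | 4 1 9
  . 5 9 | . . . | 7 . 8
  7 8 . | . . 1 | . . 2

Step 1. [r5c8∈{2}] nothing but 2 survives at r5c8. So r5c8=2.
Step 2. [r1c4∈{4,6,7}] col 4 places 7 nowhere but r1c4. So r1c4=7.
Step 3. [r1c5∈{4,6}] row 1 places 6 nowhere but r1c5. So r1c5=6.
Step 4. [r9c3∈{3,4,6}] r9c3 is the only open cell in col 3 admitting 4. So r9c3=4.
Step 5. [r9c4∈{6}] only 6 remains possible at r9c4, so r9c4=6.
Step 6. [r5c6∈{6,7}] 7 has one home in col 6: r5c6, so r5c6=7.
Step 7. [r5c3∈{5,6}] r5c3 is the only open cell in row 5 admitting 6, so r5c3=6.
Step 8. [r8c8∈{3,6}] 6 has one home in col 8: r8c8 ⇒ r8c8=6.
Step 9. [r8c5∈{2,3,4}] 3 has one home in row 8: r8c5 ⇒ r8c5=3.
Step 10. [r3c1∈{5}] nothing but 5 survives at r3c1 ⇒ r3c1=5.
Step 11. [r4c5∈{2,5}] col 5 places 2 nowhere but r4c5. So r4c5=2.
Step 12. [r3c3∈{7,8}] across row 3, 8 lands solely at r3c3, so r3c3=8.
Step 13. [r4c8∈{4}] only 4 remains possible at r4c8, so r4c8=4.
Step 14. [r4c6∈{6}] r4c6's peers cover all but 6, so r4c6=6.
Step 15. [r4c3∈{5}] r4c3 has the single candidate 5, so r4c3=5.
Step 16. [r8c1∈{1}] r8c1 has the single candidate 1 ⇒ r8c1=1.
Step 17. [r9c5∈{9}] r9c5's peers cover all but 9. So r9c5=9.
Step 18. [r9c7∈{5}] only 5 remains possible at r9c7, so r9c7=5.
Step 19. [r7c3∈{3}] only 3 remains possible at r7c3. So r7c3=3.
Step 20. [r1c9∈{4}] nothing but 4 survives at r1c9 ⇒ r1c9=4.
Step 21. [r4c7∈{8}] r4c7 is down to just 8, so r4c7=8.
Step 22. [r3c5∈{4}] r3c5 has the single candidate 4 ⇒ r3c5=4.
Step 23. [r5c7∈{9}] r5c7 is down to just 9, so r5c7=9.
Step 24. [r9c8∈{3}] r9c8 has the single candidate 3 ⇒ r9c8=3.
Step 25. [r8c4∈{4}] r8c4's peers cover all but 4 ⇒ r8c4=4.
Step 26. [r7c1∈{6}] r7c1 has the single candidate 6, so r7c1=6.
Step 27. [r1c2∈{9}] r1c2 is down to just 9. So r1c2=9.
Step 28. [r6c9∈{3}] only 3 remains possible at r6c9 ⇒ r6c9=3.
Step 29. [r7c5∈{7}] r7c5 has the single candidate 7. So r7c5=7.
Step 30. [r1c7∈{2}] only 2 remains possible at r1c7. So r1c7=2.
Step 31. [r6c3∈{7}] r6c3's peers cover all but 7, so r6c3=7.
Step 32. [r3c2∈{7}] nothing but 7 survives at r3c2, so r3c2=7.
Step 33. [r2c9∈{5}] r2c9 is down to just 5 ⇒ r2c9=5.
Step 34. [r6c1∈{2}] r6c1's peers cover all but 2, so r6c1=2.
Step 35. [r5c5∈{5}] r5c5 has the single candidate 5 ⇒ r5c5=5.
Step 36. [r3c7∈{1}] r3c7 is down to just 1 ⇒ r3c7=1.
Step 37. [r8c6∈{2}] only 2 remains possible at r8c6. So r8c6=2.

Answer: 3 9 1 7 6 5 2 8 4 / 4 6 2 8 1 9 3 7 5 / 5 7 8 2 4 3 1 9 6 / 9 3 5 1 2 6 8 4 7 / 8 4 6 3 5 7 9 2 1 / 2 1 7 9 8 4 6 5 3 / 6 2 3 5 7 8 4 1 9 / 1 5 9 4 3 2 7 6 8 / 7 8 4 6 9 1 5 3 2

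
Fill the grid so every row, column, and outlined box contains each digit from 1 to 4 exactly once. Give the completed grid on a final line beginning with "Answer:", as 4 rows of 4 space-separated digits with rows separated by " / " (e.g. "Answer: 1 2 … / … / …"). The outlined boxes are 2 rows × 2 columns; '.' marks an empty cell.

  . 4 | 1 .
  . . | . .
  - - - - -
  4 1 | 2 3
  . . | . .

Step 1. [r1c1∈{2,3}] 3 has one home in row 1: r1c1, so r1c1=3.
Step 2. [r2c2∈{2}] only 2 remains possible at r2c2 ⇒ r2c2=2.
Step 3. [r4c3∈{4}] r4c3 is down to just 4, so r4c3=4.
Step 4. [r4c4∈{1}] r4c4 has the single candidate 1 ⇒ r4c4=1.
Step 5. [r4c2∈{3}] r4c2's peers cover all but 3, so r4c2=3.
Step 6. [r2c1∈{1}] r2c1's peers cover all but 1, so r2c1=1.
Step 7. [r4c1∈{2}] r4c1 has the single candidate 2, so r4c1=2.
Step 8. [r1c4∈{2}] nothing but 2 survives at r1c4 ⇒ r1c4=2.
Step 9. [r2c3∈{3}] r2c3 is down to just 3. So r2c3=3.
Step 10. [r2c4∈{4}] r2c4 has the single candidate 4 ⇒ r2c4=4.

Answer: 3 4 1 2 / 1 2 3 4 / 4 1 2 3 / 2 3 4 1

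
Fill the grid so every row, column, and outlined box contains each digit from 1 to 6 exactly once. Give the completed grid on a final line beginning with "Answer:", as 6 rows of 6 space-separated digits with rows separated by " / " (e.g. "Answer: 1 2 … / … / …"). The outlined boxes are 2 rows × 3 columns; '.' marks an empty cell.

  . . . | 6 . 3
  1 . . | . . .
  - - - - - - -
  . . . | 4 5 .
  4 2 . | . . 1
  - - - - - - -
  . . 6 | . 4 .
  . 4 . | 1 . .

Step 1. [r1c2∈{5}] only 5 remains possible at r1c2. So r1c2=5.
Step 2. [r1c1∈{2}] r1c1's peers cover all but 2. So r1c1=2.
Step 3. [r6c3∈{2,3,5}] in col 3, 2 fits only at r6c3 ⇒ r6c3=2.
Step 4. [r3c1∈{3,6}] r3c1 is the only open cell in col 1 admitting 6 ⇒ r3c1=6.
Step 5. [r4c4∈{3}] only 3 remains possible at r4c4, so r4c4=3.
Step 6. [r2c6∈{2,4,5}] col 6 places 4 nowhere but r2c6. So r2c6=4.
Step 7. [r2c3∈{3}] r2c3's peers cover all but 3, so r2c3=3.
Step 8. [r3c2∈{1,3}] 3 has one home in row 3: r3c2, so r3c2=3.
Step 9. [r6c6∈{5,6}] in col 6, 6 fits only at r6c6. So r6c6=6.
Step 10. [r5c6∈{2,5}] r5c6 is the only open cell in col 6 admitting 5 ⇒ r5c6=5.
Step 11. [r2c4∈{2,5}] r2c4 is the only open cell in row 2 admitting 5, so r2c4=5.
Step 12. [r6c5∈{3}] only 3 remains possible at r6c5. So r6c5=3.
Step 13. [r3c6∈{2}] nothing but 2 survives at r3c6, so r3c6=2.
Step 14. [r2c5∈{2}] r2c5's peers cover all but 2. So r2c5=2.
Step 15. [r1c5∈{1}] nothing but 1 survives at r1c5, so r1c5=1.
Step 16. [r5c1∈{3}] only 3 remains possible at r5c1, so r5c1=3.
Step 17. [r3c3∈{1}] nothing but 1 survives at r3c3, so r3c3=1.
Step 18. [r5c2∈{1}] nothing but 1 survives at r5c2, so r5c2=1.
Step 19. [r2c2∈{6}] nothing but 6 survives at r2c2 ⇒ r2c2=6.
Step 20. [r5c4∈{2}] r5c4 is down to just 2 ⇒ r5c4=2.
Step 21. [r4c3∈{5}] r4c3 is down to just 5, so r4c3=5.
Step 22. [r6c1∈{5}] r6c1 has the single candidate 5 ⇒ r6c1=5.
Step 23. [r4c5∈{6}] r4c5's peers cover all but 6 ⇒ r4c5=6.
Step 24. [r1c3∈{4}] r1c3 has the single candidate 4, so r1c3=4.

Answer: 2 5 4 6 1 3 / 1 6 3 5 2 4 / 6 3 1 4 5 2 / 4 2 5 3 6 1 / 3 1 6 2 4 5 / 5 4 2 1 3 6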